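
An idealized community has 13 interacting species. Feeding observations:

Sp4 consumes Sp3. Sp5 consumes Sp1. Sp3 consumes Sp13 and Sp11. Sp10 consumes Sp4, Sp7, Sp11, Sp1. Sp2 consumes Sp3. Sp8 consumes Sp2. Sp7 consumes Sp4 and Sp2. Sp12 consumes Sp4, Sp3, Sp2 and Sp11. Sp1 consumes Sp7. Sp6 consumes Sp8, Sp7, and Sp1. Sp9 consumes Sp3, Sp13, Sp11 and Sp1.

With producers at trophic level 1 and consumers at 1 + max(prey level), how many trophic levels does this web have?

Producers (level 1): Sp13, Sp11.
Sp13 → Sp3 → Sp4 → Sp7 → Sp1 → Sp9 gives Sp9 level 6.
No species has a prey at level 6, so no species reaches level 7.

6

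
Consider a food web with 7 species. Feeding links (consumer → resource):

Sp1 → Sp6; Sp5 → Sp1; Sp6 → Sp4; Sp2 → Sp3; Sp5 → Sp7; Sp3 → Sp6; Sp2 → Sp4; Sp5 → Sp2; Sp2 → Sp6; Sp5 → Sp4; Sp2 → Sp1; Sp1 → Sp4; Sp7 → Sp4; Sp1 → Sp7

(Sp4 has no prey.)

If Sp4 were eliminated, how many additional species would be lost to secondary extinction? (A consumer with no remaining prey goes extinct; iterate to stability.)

6

Remove Sp4.
Round 1: Sp7 (all prey gone), Sp6 (all prey gone) → extinct.
Round 2: Sp3 (all prey gone), Sp1 (all prey gone) → extinct.
Round 3: Sp2 (all prey gone) → extinct.
Round 4: Sp5 (all prey gone) → extinct.
No further losses. Total secondary extinctions: 6.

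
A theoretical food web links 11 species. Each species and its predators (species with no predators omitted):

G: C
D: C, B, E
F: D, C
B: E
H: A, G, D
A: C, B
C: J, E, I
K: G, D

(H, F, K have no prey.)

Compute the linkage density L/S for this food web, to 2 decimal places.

L/S = 1.55

There are L = 17 links among S = 11 species.
L/S = 17/11 = 1.5455 ≈ 1.55.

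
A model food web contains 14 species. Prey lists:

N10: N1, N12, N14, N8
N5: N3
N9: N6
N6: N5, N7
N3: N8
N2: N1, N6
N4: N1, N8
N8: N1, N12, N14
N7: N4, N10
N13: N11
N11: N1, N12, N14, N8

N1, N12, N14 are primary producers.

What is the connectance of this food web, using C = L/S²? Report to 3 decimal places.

C = 0.117

The web has S = 14 species and L = 23 feeding links.
C = L / S² = 23 / 196 = 0.1173 ≈ 0.117.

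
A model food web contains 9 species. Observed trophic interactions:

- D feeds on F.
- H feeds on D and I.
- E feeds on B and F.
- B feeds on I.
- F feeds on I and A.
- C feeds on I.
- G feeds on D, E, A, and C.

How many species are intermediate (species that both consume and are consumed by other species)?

Intermediate species (has both prey and predators): F, C, B, E, D.
Count: 5.

5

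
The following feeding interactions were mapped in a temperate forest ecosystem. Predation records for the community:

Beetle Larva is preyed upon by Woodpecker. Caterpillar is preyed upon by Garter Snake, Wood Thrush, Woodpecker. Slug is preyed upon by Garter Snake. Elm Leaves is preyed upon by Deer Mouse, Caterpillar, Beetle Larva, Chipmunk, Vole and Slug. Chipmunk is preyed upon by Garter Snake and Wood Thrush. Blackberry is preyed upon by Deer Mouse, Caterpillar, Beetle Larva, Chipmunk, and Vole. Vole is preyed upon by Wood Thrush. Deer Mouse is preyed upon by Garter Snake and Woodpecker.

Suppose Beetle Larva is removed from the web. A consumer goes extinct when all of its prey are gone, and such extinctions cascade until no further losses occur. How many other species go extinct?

Remove Beetle Larva.
Every predator of it retains at least one other prey: Woodpecker still has Deer Mouse, Caterpillar.
No consumer loses all prey, so no secondary extinctions occur.

0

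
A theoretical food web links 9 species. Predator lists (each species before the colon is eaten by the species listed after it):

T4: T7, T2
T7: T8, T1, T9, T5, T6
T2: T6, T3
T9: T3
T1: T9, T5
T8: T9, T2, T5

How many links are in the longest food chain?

One longest chain: T4 → T7 → T8 → T2 → T6.
It has 5 species and 4 links.

4 links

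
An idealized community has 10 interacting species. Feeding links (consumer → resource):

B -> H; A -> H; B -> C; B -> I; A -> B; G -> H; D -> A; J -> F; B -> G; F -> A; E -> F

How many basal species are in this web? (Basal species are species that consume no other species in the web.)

Basal species (no prey listed): I, H, C.
Count: 3.

3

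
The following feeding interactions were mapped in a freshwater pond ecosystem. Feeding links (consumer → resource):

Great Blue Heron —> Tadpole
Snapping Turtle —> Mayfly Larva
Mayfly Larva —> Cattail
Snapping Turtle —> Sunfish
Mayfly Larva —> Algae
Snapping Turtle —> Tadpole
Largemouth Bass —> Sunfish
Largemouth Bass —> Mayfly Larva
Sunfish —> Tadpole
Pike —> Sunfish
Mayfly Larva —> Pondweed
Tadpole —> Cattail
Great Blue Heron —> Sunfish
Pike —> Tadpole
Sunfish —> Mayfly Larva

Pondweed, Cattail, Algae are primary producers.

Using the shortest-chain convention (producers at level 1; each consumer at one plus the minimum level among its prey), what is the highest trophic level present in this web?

Producers (level 1): Pondweed, Cattail, Algae.
Following each consumer down to its lowest-level prey: Cattail → Tadpole → Great Blue Heron (levels 1 through 3).
All prey of Great Blue Heron (Tadpole 2, Sunfish 3) are at level 2 or above, so Great Blue Heron is at level 1 + 2 = 3.
Every consumer has at least one prey at level 2 or below, so none exceeds level 3.

3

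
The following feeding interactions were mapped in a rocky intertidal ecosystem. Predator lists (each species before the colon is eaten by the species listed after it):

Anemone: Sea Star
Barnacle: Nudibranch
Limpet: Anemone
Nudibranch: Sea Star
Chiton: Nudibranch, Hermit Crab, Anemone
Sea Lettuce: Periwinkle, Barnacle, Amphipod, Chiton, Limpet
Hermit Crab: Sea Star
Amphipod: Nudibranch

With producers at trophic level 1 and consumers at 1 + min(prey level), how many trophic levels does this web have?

4

Producers (level 1): Sea Lettuce.
Following each consumer down to its lowest-level prey: Sea Lettuce → Chiton → Anemone → Sea Star (levels 1 through 4).
All prey of Sea Star (Anemone 3, Nudibranch 3, Hermit Crab 3) are at level 3 or above, so Sea Star is at level 1 + 3 = 4.
Every consumer has at least one prey at level 3 or below, so none exceeds level 4.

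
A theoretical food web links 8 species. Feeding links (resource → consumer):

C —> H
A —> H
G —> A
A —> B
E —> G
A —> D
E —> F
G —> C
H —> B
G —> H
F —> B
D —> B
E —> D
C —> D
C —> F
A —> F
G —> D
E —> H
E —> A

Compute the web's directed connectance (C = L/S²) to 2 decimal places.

The web has S = 8 species and L = 19 feeding links.
C = L / S² = 19 / 64 = 0.2969 ≈ 0.30.

C = 0.30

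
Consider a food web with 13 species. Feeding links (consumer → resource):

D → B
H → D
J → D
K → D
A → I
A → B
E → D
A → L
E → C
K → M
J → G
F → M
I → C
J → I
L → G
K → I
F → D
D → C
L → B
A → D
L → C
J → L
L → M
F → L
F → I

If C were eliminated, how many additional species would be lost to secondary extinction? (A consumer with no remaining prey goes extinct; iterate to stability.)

1

Remove C.
Round 1: I (all prey gone) → extinct.
No further losses. Total secondary extinctions: 1.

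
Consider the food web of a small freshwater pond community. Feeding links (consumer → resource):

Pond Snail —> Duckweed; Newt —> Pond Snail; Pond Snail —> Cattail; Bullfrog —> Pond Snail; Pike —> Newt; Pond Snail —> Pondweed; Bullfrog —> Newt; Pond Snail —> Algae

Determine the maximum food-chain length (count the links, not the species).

3 links

One longest chain: Duckweed → Pond Snail → Newt → Bullfrog.
It has 4 species and 3 links.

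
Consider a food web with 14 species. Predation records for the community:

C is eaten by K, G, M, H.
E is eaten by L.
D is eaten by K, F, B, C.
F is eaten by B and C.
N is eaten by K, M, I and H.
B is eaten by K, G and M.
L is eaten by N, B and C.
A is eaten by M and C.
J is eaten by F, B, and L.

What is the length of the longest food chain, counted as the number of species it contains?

4 species

One longest chain: J → F → C → M.
It has 4 species and 3 links.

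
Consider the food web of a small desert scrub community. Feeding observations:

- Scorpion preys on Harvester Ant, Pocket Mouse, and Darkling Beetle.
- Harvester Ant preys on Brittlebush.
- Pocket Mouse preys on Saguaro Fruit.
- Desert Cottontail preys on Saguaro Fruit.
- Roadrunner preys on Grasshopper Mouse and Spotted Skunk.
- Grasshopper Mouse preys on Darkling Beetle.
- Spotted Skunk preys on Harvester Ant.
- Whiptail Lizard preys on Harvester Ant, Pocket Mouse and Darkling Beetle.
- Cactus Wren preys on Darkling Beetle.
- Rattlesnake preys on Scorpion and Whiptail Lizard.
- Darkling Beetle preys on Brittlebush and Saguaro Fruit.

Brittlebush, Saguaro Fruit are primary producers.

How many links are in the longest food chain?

3 links

One longest chain: Brittlebush → Darkling Beetle → Grasshopper Mouse → Roadrunner.
It has 4 species and 3 links.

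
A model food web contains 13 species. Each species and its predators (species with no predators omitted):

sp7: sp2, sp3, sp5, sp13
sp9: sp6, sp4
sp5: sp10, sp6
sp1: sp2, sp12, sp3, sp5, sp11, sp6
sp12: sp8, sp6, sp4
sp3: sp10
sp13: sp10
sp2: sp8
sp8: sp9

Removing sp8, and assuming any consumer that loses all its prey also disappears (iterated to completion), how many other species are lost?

1

Remove sp8.
Round 1: sp9 (all prey gone) → extinct.
No further losses. Total secondary extinctions: 1.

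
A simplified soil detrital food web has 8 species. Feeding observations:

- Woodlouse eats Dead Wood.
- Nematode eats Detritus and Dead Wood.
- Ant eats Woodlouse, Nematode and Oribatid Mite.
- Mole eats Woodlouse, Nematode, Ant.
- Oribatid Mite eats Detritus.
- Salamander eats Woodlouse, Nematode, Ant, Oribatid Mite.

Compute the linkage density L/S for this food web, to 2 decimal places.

L/S = 1.75

There are L = 14 links among S = 8 species.
L/S = 14/8 = 1.7500 ≈ 1.75.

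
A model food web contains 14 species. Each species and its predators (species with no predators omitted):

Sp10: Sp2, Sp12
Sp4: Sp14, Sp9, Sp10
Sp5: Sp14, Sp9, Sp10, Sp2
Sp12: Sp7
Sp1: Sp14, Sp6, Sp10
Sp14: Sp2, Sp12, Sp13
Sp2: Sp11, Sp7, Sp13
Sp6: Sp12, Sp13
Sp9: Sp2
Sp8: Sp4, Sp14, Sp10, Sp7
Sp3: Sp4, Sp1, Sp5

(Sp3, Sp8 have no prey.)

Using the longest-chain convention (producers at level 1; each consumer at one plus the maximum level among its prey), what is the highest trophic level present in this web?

Producers (level 1): Sp3, Sp8.
Sp3 → Sp4 → Sp10 → Sp2 → Sp13 gives Sp13 level 5.
No species has a prey at level 5, so no species reaches level 6.

5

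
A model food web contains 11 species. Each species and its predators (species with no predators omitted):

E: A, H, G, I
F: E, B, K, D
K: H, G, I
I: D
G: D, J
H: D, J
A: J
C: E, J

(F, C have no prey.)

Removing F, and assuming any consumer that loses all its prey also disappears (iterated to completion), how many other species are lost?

Remove F.
Round 1: B (all prey gone), K (all prey gone) → extinct.
No further losses. Total secondary extinctions: 2.

2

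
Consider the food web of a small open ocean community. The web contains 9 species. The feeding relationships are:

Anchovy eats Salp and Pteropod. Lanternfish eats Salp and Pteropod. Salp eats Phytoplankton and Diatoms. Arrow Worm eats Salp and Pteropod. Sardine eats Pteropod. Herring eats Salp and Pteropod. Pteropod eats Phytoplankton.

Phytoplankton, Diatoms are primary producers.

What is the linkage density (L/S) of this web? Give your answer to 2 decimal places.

L/S = 1.33

There are L = 12 links among S = 9 species.
L/S = 12/9 = 1.3333 ≈ 1.33.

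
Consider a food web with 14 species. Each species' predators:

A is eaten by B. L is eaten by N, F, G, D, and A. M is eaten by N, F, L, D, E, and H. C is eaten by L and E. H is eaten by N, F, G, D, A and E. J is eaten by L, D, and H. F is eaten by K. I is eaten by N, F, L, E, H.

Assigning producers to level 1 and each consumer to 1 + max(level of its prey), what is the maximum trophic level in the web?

Producers (level 1): M, C, I, J.
M → H → A → B gives B level 4.
No species has a prey at level 4, so no species reaches level 5.

4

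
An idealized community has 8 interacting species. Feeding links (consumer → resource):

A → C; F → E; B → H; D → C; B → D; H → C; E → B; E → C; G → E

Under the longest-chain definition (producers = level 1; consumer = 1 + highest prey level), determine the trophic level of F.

C is a producer → level 1.
D eats C → level 2.
B eats D (level 2); other prey at levels: H 2 → level 3.
E eats B (level 3); other prey at levels: C 1 → level 4.
F eats E → level 5.

Trophic level 5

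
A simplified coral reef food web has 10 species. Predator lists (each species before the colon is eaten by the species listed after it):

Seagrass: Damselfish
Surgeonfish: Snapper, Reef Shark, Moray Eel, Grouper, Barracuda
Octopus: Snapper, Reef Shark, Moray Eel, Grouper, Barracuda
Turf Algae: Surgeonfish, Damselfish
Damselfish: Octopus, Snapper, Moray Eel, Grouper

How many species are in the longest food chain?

4 species

One longest chain: Turf Algae → Damselfish → Octopus → Snapper.
It has 4 species and 3 links.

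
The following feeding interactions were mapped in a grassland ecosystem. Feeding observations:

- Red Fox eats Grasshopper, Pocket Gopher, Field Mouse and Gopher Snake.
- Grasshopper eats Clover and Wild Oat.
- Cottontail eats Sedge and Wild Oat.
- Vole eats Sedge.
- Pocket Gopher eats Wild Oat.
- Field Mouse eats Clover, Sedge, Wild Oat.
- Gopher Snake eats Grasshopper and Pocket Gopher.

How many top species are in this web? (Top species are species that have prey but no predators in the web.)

Top species (has prey, but nothing eats it): Cottontail, Vole, Red Fox.
Count: 3.

3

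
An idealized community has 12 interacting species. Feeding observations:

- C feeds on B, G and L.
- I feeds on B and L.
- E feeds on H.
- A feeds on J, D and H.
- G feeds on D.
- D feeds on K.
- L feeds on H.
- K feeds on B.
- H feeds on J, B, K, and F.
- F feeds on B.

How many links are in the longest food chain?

One longest chain: B → F → H → L → C.
It has 5 species and 4 links.

4 links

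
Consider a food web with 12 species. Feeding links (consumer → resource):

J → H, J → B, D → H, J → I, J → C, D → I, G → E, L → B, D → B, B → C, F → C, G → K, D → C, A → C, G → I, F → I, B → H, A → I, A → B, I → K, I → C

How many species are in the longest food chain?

One longest chain: C → I → D.
It has 3 species and 2 links.

3 species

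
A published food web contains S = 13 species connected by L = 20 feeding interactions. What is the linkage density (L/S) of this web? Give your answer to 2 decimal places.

There are L = 20 links among S = 13 species.
L/S = 20/13 = 1.5385 ≈ 1.54.

L/S = 1.54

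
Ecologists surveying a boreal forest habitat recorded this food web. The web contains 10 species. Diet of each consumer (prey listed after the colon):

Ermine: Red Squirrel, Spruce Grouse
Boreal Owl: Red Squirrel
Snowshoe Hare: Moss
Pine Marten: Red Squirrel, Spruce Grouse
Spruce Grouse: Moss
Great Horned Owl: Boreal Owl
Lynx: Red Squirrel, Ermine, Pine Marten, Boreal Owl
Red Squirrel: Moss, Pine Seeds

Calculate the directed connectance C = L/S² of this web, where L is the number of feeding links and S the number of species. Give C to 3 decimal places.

C = 0.140

The web has S = 10 species and L = 14 feeding links.
C = L / S² = 14 / 100 = 0.1400 ≈ 0.140.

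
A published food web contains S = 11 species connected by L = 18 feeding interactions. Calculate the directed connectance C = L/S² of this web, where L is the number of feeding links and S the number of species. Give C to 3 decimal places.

C = 0.149

The web has S = 11 species and L = 18 feeding links.
C = L / S² = 18 / 121 = 0.1488 ≈ 0.149.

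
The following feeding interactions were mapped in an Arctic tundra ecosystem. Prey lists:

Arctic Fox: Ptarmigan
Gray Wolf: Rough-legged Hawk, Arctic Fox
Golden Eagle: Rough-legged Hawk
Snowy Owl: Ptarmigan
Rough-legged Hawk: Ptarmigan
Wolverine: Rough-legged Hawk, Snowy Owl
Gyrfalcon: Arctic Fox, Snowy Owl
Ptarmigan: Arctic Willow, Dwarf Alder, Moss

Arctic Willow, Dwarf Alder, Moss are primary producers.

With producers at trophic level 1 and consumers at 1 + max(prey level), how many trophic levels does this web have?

Producers (level 1): Arctic Willow, Dwarf Alder, Moss.
Arctic Willow → Ptarmigan → Rough-legged Hawk → Wolverine gives Wolverine level 4.
No species has a prey at level 4, so no species reaches level 5.

4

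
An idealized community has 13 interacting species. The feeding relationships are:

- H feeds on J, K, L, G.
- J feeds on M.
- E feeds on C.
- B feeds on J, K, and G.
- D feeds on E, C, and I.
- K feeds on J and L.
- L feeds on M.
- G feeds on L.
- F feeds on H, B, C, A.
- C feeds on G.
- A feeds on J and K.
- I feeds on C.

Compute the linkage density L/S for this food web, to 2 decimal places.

There are L = 24 links among S = 13 species.
L/S = 24/13 = 1.8462 ≈ 1.85.

L/S = 1.85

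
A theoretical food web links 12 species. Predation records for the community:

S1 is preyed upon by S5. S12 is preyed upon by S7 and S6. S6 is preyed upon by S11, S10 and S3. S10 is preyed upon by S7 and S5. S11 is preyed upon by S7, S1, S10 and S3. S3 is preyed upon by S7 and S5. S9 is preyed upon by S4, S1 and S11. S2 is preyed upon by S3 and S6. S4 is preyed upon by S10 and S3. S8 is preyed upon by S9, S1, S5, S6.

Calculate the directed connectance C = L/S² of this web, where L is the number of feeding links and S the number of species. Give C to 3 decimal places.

The web has S = 12 species and L = 25 feeding links.
C = L / S² = 25 / 144 = 0.1736 ≈ 0.174.

C = 0.174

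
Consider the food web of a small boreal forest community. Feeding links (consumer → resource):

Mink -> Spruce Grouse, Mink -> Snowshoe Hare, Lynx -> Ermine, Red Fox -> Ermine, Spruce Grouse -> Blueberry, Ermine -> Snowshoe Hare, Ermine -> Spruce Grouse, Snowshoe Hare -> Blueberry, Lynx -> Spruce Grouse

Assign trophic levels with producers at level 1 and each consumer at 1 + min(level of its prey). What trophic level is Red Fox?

Blueberry is a producer → level 1.
Snowshoe Hare eats Blueberry → level 2.
Ermine eats Snowshoe Hare → level 3.
Red Fox eats Ermine → level 4.
No prey of Red Fox is below level 3, so 4 is the minimum.

Trophic level 4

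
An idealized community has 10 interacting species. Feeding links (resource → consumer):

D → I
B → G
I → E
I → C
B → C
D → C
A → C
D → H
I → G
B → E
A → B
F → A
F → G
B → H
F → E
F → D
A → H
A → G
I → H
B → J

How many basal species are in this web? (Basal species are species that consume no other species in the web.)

1

Basal species (no prey listed): F.
Count: 1.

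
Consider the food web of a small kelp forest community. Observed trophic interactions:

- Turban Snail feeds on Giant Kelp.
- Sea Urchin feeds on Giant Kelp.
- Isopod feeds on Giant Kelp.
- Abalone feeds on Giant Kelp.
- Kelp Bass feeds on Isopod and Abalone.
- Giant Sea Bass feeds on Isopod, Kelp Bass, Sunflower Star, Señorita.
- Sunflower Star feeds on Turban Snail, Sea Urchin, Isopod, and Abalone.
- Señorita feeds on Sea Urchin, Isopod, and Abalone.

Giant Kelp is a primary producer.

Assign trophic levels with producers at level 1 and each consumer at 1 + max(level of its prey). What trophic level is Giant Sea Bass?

Trophic level 4

Giant Kelp is a producer → level 1.
Isopod eats Giant Kelp → level 2.
Sunflower Star eats Isopod (level 2); other prey at levels: Sea Urchin 2, Turban Snail 2, Abalone 2 → level 3.
Giant Sea Bass eats Sunflower Star (level 3); other prey at levels: Isopod 2, Kelp Bass 3, Señorita 3 → level 4.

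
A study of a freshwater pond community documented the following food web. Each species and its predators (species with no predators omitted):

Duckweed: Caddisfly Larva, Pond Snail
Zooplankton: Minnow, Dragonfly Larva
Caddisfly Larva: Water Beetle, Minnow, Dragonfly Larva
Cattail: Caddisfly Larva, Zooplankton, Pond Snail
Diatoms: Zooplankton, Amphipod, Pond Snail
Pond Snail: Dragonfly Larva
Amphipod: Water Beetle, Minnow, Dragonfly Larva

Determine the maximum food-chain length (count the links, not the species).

2 links

One longest chain: Cattail → Caddisfly Larva → Water Beetle.
It has 3 species and 2 links.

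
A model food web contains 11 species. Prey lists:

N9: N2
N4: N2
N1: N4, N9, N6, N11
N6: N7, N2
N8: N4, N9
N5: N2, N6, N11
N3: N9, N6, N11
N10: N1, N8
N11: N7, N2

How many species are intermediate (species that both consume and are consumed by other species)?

Intermediate species (has both prey and predators): N4, N9, N6, N11, N1, N8.
Count: 6.

6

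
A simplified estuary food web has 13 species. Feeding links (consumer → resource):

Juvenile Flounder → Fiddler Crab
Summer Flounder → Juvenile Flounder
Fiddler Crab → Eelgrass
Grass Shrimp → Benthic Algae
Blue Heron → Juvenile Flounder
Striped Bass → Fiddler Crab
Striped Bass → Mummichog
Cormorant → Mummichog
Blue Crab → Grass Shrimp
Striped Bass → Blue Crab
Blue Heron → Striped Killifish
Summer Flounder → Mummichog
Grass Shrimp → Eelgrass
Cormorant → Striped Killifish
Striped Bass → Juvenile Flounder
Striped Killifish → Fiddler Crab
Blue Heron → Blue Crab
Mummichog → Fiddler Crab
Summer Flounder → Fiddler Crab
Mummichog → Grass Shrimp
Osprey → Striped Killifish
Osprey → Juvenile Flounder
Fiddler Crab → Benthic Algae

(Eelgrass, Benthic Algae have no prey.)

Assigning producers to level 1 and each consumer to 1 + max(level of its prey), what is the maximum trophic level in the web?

Producers (level 1): Eelgrass, Benthic Algae.
Eelgrass → Fiddler Crab → Juvenile Flounder → Osprey gives Osprey level 4.
No species has a prey at level 4, so no species reaches level 5.

4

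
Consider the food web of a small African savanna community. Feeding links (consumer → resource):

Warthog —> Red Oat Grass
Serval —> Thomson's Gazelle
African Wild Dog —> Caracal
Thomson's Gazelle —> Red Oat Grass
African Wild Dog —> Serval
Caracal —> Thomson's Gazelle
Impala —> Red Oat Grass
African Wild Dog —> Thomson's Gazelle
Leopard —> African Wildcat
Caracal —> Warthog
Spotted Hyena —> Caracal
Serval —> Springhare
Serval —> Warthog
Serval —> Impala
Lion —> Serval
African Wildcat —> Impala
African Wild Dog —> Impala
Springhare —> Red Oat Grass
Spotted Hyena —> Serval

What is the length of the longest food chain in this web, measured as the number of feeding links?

One longest chain: Red Oat Grass → Warthog → Caracal → Spotted Hyena.
It has 4 species and 3 links.

3 links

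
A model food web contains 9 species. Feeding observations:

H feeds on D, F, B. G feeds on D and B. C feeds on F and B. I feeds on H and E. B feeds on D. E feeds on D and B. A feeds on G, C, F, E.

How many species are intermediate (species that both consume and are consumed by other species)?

5

Intermediate species (has both prey and predators): B, G, C, E, H.
Count: 5.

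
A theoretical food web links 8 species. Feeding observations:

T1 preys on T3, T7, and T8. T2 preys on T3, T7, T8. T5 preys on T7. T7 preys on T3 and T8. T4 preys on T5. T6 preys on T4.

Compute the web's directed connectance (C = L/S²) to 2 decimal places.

The web has S = 8 species and L = 11 feeding links.
C = L / S² = 11 / 64 = 0.1719 ≈ 0.17.

C = 0.17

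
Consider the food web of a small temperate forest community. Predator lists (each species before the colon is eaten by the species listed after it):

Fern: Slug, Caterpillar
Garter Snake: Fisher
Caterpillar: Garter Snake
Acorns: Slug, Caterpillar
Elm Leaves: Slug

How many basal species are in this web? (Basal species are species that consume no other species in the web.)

Basal species (no prey listed): Elm Leaves, Acorns, Fern.
Count: 3.

3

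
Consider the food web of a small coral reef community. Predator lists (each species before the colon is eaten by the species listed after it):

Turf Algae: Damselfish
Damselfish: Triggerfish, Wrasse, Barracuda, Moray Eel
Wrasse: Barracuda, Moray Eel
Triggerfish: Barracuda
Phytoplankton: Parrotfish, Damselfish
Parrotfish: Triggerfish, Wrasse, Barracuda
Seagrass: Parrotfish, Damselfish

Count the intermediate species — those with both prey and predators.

4

Intermediate species (has both prey and predators): Parrotfish, Damselfish, Triggerfish, Wrasse.
Count: 4.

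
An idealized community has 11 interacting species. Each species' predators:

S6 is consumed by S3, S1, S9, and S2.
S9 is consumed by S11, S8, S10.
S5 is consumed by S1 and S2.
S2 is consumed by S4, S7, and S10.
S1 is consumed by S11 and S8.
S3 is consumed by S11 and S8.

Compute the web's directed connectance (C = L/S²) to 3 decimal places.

C = 0.132

The web has S = 11 species and L = 16 feeding links.
C = L / S² = 16 / 121 = 0.1322 ≈ 0.132.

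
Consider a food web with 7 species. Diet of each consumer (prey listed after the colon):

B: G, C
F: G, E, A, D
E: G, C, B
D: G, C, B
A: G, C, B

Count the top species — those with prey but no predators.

Top species (has prey, but nothing eats it): F.
Count: 1.

1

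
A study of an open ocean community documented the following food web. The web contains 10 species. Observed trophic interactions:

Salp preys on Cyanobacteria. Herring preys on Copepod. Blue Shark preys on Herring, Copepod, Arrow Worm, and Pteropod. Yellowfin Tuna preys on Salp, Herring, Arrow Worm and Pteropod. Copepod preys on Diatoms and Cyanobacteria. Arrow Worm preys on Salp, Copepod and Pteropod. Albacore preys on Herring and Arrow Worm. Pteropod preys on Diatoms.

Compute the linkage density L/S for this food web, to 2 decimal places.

L/S = 1.80

There are L = 18 links among S = 10 species.
L/S = 18/10 = 1.8000 ≈ 1.80.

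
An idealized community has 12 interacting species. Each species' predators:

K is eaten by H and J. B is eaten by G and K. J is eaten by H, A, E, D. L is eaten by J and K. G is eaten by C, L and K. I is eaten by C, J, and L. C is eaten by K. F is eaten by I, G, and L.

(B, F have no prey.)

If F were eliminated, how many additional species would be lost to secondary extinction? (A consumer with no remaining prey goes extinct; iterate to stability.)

Remove F.
Round 1: I (all prey gone) → extinct.
No further losses. Total secondary extinctions: 1.

1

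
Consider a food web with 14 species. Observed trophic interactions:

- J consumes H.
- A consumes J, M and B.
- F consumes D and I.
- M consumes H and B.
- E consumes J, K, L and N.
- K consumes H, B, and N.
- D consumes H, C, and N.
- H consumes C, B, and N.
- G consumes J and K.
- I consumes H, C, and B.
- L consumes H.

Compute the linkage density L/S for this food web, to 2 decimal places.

There are L = 27 links among S = 14 species.
L/S = 27/14 = 1.9286 ≈ 1.93.

L/S = 1.93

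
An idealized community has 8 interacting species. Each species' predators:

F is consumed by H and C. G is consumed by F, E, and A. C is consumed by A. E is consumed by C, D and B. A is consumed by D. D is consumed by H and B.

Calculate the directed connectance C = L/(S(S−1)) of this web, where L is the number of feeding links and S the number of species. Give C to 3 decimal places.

The web has S = 8 species and L = 12 feeding links.
C = L / (S(S−1)) = 12 / 56 = 0.2143 ≈ 0.214.

C = 0.214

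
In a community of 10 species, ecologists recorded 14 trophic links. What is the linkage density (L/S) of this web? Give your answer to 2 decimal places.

There are L = 14 links among S = 10 species.
L/S = 14/10 = 1.4000 ≈ 1.40.

L/S = 1.40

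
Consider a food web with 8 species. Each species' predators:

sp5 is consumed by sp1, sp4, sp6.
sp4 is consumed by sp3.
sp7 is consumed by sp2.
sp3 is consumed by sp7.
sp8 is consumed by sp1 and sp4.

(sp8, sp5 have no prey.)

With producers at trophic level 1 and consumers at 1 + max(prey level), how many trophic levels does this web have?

5

Producers (level 1): sp8, sp5.
sp8 → sp4 → sp3 → sp7 → sp2 gives sp2 level 5.
No species has a prey at level 5, so no species reaches level 6.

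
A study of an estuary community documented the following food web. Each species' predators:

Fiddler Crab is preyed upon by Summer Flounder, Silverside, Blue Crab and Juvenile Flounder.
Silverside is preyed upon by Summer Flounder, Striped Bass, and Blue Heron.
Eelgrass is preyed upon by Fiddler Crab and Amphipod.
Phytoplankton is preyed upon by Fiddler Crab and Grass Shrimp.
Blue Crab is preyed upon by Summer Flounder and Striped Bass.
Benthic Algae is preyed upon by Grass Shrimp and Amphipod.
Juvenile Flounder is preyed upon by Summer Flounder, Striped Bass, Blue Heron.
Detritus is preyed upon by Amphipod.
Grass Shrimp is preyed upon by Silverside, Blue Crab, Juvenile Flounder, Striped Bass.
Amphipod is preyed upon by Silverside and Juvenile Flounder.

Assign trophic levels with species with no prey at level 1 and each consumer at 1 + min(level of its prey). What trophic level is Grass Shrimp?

Benthic Algae has no prey (basal) → level 1.
Grass Shrimp eats Benthic Algae → level 2.

Trophic level 2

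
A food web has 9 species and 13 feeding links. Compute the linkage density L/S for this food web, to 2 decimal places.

L/S = 1.44

There are L = 13 links among S = 9 species.
L/S = 13/9 = 1.4444 ≈ 1.44.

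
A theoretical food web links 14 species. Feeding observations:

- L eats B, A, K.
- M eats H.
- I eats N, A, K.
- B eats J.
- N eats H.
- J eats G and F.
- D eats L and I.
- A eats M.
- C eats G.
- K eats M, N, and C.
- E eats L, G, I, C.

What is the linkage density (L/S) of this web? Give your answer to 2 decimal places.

There are L = 22 links among S = 14 species.
L/S = 22/14 = 1.5714 ≈ 1.57.

L/S = 1.57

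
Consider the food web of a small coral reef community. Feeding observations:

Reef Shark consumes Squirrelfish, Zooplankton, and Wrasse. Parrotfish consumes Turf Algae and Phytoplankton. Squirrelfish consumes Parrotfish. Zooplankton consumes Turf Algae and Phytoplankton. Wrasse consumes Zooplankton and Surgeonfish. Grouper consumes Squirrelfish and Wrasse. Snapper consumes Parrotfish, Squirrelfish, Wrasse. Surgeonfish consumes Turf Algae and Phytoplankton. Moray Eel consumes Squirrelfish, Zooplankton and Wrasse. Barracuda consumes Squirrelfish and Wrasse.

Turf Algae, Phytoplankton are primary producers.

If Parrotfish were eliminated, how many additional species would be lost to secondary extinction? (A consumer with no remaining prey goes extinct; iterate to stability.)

Remove Parrotfish.
Round 1: Squirrelfish (all prey gone) → extinct.
No further losses. Total secondary extinctions: 1.

1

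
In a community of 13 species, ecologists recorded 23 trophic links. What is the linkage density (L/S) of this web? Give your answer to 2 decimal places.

There are L = 23 links among S = 13 species.
L/S = 23/13 = 1.7692 ≈ 1.77.

L/S = 1.77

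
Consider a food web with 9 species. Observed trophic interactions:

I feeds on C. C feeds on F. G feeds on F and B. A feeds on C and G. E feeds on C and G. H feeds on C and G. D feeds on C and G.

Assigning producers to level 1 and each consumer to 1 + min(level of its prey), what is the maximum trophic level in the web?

3

Producers (level 1): F, B.
Following each consumer down to its lowest-level prey: F → C → H (levels 1 through 3).
All prey of H (C 2, G 2) are at level 2 or above, so H is at level 1 + 2 = 3.
Every consumer has at least one prey at level 2 or below, so none exceeds level 3.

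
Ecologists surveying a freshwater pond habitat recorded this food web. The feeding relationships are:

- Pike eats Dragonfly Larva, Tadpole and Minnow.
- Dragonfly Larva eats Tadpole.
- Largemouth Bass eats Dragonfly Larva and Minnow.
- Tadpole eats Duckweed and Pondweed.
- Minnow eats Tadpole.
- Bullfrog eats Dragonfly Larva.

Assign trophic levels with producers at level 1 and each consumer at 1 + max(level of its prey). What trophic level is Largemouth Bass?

Trophic level 4

Duckweed is a producer → level 1.
Tadpole eats Duckweed (level 1); other prey at levels: Pondweed 1 → level 2.
Minnow eats Tadpole → level 3.
Largemouth Bass eats Minnow (level 3); other prey at levels: Dragonfly Larva 3 → level 4.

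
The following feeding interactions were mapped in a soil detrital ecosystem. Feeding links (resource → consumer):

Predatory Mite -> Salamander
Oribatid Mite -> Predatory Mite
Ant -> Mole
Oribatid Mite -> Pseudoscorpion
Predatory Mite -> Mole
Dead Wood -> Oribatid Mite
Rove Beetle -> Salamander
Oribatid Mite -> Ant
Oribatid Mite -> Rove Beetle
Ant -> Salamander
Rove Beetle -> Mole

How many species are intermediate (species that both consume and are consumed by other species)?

Intermediate species (has both prey and predators): Oribatid Mite, Predatory Mite, Rove Beetle, Ant.
Count: 4.

4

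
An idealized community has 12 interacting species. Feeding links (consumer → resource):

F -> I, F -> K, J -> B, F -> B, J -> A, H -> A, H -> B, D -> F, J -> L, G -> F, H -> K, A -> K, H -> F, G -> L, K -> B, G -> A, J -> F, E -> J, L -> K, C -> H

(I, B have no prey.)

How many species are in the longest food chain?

One longest chain: B → K → L → J → E.
It has 5 species and 4 links.

5 species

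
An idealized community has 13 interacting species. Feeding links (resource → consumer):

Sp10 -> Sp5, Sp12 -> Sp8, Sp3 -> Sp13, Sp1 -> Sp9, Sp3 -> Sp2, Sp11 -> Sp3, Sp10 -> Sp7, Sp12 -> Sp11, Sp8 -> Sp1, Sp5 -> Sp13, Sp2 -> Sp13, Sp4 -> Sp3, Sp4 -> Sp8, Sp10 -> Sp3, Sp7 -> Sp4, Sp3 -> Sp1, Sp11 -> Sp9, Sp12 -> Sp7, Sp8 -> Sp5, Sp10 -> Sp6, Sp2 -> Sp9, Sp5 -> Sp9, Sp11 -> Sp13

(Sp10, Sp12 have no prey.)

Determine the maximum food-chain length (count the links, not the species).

One longest chain: Sp10 → Sp7 → Sp4 → Sp3 → Sp2 → Sp9.
It has 6 species and 5 links.

5 links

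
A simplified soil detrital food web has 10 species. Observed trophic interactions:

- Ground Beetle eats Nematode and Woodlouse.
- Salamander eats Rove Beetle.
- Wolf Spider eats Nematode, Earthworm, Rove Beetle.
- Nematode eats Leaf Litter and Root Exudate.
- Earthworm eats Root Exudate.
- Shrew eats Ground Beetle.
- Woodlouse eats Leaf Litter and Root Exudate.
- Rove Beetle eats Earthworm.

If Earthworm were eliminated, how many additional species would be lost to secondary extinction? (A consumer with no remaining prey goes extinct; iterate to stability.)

2

Remove Earthworm.
Round 1: Rove Beetle (all prey gone) → extinct.
Round 2: Salamander (all prey gone) → extinct.
No further losses. Total secondary extinctions: 2.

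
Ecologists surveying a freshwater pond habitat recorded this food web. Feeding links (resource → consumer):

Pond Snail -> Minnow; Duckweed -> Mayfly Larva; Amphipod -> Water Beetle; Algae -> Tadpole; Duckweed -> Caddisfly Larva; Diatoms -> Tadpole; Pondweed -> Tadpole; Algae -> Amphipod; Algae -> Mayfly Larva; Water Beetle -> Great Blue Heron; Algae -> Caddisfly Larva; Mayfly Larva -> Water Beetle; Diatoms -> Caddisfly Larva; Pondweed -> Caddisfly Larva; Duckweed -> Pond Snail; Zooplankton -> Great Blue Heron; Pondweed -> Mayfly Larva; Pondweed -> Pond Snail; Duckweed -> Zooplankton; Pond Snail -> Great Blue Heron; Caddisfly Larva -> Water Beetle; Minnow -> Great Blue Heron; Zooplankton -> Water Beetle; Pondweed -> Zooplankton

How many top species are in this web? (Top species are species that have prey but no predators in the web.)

2

Top species (has prey, but nothing eats it): Tadpole, Great Blue Heron.
Count: 2.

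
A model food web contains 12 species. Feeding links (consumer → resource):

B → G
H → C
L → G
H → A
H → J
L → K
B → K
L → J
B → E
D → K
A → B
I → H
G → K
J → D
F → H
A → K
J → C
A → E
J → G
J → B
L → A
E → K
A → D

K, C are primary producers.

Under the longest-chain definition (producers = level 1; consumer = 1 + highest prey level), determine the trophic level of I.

K is a producer → level 1.
E eats K → level 2.
B eats E (level 2); other prey at levels: K 1, G 2 → level 3.
J eats B (level 3); other prey at levels: C 1, G 2, D 2 → level 4.
H eats J (level 4); other prey at levels: C 1, A 4 → level 5.
I eats H → level 6.

Trophic level 6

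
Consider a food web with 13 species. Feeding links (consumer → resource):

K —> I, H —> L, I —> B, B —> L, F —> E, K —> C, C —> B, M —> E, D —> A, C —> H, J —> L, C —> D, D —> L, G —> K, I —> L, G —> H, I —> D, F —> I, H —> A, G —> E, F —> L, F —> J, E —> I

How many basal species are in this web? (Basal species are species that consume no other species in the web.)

2

Basal species (no prey listed): A, L.
Count: 2.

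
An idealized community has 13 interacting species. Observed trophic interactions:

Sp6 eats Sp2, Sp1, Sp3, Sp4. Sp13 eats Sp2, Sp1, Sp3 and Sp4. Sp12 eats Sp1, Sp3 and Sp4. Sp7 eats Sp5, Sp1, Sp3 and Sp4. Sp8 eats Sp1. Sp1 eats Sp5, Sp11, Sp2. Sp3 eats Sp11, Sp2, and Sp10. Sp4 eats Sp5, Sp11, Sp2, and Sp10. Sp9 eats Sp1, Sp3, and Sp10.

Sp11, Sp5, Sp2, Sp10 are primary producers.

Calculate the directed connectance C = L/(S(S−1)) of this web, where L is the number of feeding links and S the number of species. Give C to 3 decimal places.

C = 0.186

The web has S = 13 species and L = 29 feeding links.
C = L / (S(S−1)) = 29 / 156 = 0.1859 ≈ 0.186.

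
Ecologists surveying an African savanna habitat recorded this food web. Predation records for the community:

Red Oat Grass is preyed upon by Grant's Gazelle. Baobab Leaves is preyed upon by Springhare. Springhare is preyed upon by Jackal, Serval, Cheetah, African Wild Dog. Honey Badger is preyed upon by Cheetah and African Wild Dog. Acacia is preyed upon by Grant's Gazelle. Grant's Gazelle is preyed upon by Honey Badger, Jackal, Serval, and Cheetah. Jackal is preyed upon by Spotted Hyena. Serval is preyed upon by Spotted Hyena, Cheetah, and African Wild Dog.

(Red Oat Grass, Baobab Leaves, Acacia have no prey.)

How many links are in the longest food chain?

One longest chain: Baobab Leaves → Springhare → Serval → Spotted Hyena.
It has 4 species and 3 links.

3 links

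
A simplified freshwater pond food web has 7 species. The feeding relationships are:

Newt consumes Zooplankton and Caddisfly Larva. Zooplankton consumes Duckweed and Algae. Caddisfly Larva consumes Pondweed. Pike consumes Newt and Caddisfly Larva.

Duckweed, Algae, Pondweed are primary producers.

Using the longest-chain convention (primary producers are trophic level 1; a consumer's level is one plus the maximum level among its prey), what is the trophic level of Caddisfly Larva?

Trophic level 2

Pondweed is a producer → level 1.
Caddisfly Larva eats Pondweed → level 2.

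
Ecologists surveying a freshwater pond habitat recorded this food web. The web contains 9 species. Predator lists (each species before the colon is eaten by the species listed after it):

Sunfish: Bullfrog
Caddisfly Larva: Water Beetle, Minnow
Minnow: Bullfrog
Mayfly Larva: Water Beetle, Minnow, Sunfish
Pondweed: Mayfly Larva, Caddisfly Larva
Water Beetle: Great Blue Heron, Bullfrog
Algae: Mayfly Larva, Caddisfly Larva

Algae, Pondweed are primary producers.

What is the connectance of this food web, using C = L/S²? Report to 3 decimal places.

C = 0.160

The web has S = 9 species and L = 13 feeding links.
C = L / S² = 13 / 81 = 0.1605 ≈ 0.160.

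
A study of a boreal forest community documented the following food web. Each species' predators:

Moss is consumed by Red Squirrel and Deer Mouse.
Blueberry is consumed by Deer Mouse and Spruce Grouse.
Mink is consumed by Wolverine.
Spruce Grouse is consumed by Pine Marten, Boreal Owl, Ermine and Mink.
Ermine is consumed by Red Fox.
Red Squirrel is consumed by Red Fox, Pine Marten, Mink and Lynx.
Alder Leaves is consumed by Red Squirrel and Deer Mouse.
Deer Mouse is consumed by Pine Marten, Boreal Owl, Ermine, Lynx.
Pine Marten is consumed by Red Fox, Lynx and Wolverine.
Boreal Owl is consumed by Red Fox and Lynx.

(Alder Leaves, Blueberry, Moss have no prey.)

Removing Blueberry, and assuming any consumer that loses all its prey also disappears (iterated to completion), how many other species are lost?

Remove Blueberry.
Round 1: Spruce Grouse (all prey gone) → extinct.
No further losses. Total secondary extinctions: 1.

1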